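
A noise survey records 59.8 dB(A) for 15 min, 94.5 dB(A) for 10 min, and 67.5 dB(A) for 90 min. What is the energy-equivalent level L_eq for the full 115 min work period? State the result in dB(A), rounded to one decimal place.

84.0 dB(A)

The energy average is taken in the linear domain: L_eq = 10·log₁₀[(Σ tᵢ·10^(Lᵢ/10))/T], T = 115 min.
Σ tᵢ·10^(Lᵢ/10) = 15·10^(59.8/10) + 10·10^(94.5/10) + 90·10^(67.5/10) = 2.870e+10.
L_eq = 10·log₁₀(2.870e+10/115) = 83.97 dB(A).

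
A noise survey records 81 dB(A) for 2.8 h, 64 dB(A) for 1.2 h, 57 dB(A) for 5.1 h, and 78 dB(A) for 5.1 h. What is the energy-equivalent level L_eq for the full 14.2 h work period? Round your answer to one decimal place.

76.8 dB(A)

L_eq = 10·log₁₀[(1/T)·Σ tᵢ·10^(Lᵢ/10)] with T = 14.2 h.
Σ tᵢ·10^(Lᵢ/10) = 2.8·10^(81/10) + 1.2·10^(64/10) + 5.1·10^(57/10) + 5.1·10^(78/10) = 6.799e+08.
L_eq = 10·log₁₀(6.799e+08/14.2) = 76.80 dB(A).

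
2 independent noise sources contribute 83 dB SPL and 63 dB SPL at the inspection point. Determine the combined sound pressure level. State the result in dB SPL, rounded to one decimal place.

83.0 dB SPL

Incoherent sources combine by intensity addition: L_total = 10·log₁₀(Σ 10^(L_i/10)).
Σ 10^(L/10) = 10^(83/10) + 10^(63/10) = 2.015e+08.
L_total = 10·log₁₀(2.015e+08) = 83.04 dB SPL.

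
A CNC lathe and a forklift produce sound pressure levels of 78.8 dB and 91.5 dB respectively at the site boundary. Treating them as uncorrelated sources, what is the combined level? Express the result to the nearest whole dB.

For uncorrelated sources the intensities add, so convert each level to linear form, sum, and take 10·log₁₀ of the total.
Σ 10^(L/10) = 10^(78.8/10) + 10^(91.5/10) = 1.488e+09.
L_total = 10·log₁₀(1.488e+09) = 91.73 dB.

92 dB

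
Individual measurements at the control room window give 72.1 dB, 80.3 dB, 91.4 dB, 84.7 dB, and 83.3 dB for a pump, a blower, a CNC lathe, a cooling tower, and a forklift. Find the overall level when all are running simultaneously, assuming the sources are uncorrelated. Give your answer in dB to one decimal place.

93.0 dB

For uncorrelated sources the intensities add, so convert each level to linear form, sum, and take 10·log₁₀ of the total.
Σ 10^(L/10) = 10^(72.1/10) + 10^(80.3/10) + 10^(91.4/10) + 10^(84.7/10) + 10^(83.3/10) = 2.013e+09.
L_total = 10·log₁₀(2.013e+09) = 93.04 dB.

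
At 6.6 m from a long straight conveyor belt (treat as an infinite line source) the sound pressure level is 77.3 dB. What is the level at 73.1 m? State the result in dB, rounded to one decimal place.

For a line source, L₂ = L₁ − 10·log₁₀(r₂/r₁).
L₂ = 77.3 − 10·log₁₀(73.1/6.6) = 77.3 − 10.444 = 66.86 dB.

66.9 dB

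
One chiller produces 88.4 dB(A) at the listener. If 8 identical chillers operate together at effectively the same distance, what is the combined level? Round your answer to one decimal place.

L_total = L₁ + 10·log₁₀ N for N identical incoherent sources.
L_total = 88.4 + 10·log₁₀(8) = 88.4 + 9.031 = 97.43 dB(A).

97.4 dB(A)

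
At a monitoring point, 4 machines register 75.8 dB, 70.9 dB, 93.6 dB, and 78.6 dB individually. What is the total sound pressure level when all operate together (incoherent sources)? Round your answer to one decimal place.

For uncorrelated sources the intensities add, so convert each level to linear form, sum, and take 10·log₁₀ of the total.
Σ 10^(L/10) = 10^(75.8/10) + 10^(70.9/10) + 10^(93.6/10) + 10^(78.6/10) = 2.414e+09.
L_total = 10·log₁₀(2.414e+09) = 93.83 dB.

93.8 dB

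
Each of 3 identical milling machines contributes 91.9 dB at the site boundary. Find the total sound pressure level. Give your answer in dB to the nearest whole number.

N identical incoherent sources raise the level by 10·log₁₀ N.
L_total = 91.9 + 10·log₁₀(3) = 91.9 + 4.771 = 96.67 dB.

97 dB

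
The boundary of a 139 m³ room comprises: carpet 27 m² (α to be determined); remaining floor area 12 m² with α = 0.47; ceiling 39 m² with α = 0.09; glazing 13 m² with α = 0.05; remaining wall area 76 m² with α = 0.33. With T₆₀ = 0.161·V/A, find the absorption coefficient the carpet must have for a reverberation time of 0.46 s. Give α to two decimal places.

From T₆₀ = 0.161·V/A, the target T₆₀ = 0.46 s needs A = 0.161·139/0.46 = 48.65 m².
Absorption from the other surfaces = 12·0.47 + 39·0.09 + 13·0.05 + 76·0.33 = 34.88 m², so the carpet must supply 13.77 m² over 27 m².
α = 13.77/27 = 0.510.

0.51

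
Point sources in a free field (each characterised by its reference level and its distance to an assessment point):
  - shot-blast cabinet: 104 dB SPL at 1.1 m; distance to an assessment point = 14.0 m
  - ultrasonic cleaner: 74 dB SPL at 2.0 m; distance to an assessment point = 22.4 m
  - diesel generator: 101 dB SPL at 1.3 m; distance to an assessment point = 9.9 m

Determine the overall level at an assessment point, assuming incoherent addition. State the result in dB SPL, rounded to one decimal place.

85.7 dB SPL

Apply inverse-square spreading to bring every level to the receiver, then sum 10^(L/10).
shot-blast cabinet: 104 − 20·log₁₀(14.0/1.1) = 104 − 22.09 = 81.91 dB SPL.
ultrasonic cleaner: 74 − 20·log₁₀(22.4/2.0) = 74 − 20.98 = 53.02 dB SPL.
diesel generator: 101 − 20·log₁₀(9.9/1.3) = 101 − 17.63 = 83.37 dB SPL.
Σ 10^(L/10) = 3.723e+08 → L_total = 10·log₁₀(3.723e+08) = 85.71 dB SPL.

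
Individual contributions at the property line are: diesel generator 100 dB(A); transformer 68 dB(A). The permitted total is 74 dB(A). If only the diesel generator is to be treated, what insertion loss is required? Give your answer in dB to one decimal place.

27.3 dB

Fixed contribution from the other source: Σ 10^(L/10) = 10^(68/10) = 6.310e+06 (68.00 dB(A)).
To meet 74 dB(A) overall, the treated diesel generator may contribute at most 10^(74/10) − 6.310e+06 = 1.881e+07, i.e. 72.74 dB(A).
Required insertion loss = 100 − 72.74 = 27.26 dB.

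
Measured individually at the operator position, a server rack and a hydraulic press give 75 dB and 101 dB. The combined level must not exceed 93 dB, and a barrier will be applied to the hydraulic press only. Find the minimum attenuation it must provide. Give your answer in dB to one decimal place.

Fixed contribution from the other source: Σ 10^(L/10) = 10^(75/10) = 3.162e+07 (75.00 dB).
The limit corresponds to 10^(93/10) = 1.995e+09; subtracting the fixed part leaves 1.964e+09 for the hydraulic press, i.e. 92.93 dB.
So the hydraulic press must be reduced from 101 to 92.93 dB: IL = 8.07 dB.

8.1 dB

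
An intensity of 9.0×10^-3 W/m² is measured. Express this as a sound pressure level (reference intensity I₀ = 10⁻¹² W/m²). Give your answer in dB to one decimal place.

I/I₀ = 9.0×10^-3/10⁻¹² = 9.0×10^9, and L = 10·log₁₀(I/I₀).
L = 10·(0.9542 + 9) = 99.54 dB.

99.5 dB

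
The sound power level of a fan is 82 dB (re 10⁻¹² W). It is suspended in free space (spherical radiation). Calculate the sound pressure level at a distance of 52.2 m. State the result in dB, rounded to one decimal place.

36.7 dB

Free-field spherical radiation: L_p = L_w − 10·log₁₀(4π·r²), r = 52.2 m.
4π·r² = 3.424e+04 m², 10·log₁₀ of that is 45.346 dB.
L_p = 82 − 45.346 = 36.65 dB.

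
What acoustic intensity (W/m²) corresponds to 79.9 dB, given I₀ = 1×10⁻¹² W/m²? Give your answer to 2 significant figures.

I/I₀ = 10^(79.9/10) = 9.772e+07, so I = 9.772e+07 × 10⁻¹² W/m².

9.8e-05 W/m²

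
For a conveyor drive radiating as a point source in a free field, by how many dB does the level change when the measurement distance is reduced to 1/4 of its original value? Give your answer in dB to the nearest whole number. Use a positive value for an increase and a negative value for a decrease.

Point-source spreading: ΔL = −20·log₁₀(r₂/r₁).
ΔL = −20·log₁₀(0.25) = +12.04 dB.

+12 dB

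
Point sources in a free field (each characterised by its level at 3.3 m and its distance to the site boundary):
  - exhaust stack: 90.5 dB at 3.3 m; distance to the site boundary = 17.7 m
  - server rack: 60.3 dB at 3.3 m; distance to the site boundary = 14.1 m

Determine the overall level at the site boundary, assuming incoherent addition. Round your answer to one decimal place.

Apply inverse-square spreading to bring every level to the receiver, then sum 10^(L/10).
exhaust stack: 90.5 − 20·log₁₀(17.7/3.3) = 90.5 − 14.59 = 75.91 dB.
server rack: 60.3 − 20·log₁₀(14.1/3.3) = 60.3 − 12.61 = 47.69 dB.
Σ 10^(L/10) = 3.906e+07 → L_total = 10·log₁₀(3.906e+07) = 75.92 dB.

75.9 dB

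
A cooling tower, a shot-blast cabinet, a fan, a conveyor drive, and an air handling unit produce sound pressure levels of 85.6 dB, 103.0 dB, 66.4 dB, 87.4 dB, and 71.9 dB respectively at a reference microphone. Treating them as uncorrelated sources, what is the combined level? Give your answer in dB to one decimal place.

103.2 dB

For uncorrelated sources the intensities add, so convert each level to linear form, sum, and take 10·log₁₀ of the total.
Σ 10^(L/10) = 10^(85.6/10) + 10^(103.0/10) + 10^(66.4/10) + 10^(87.4/10) + 10^(71.9/10) = 2.089e+10.
L_total = 10·log₁₀(2.089e+10) = 103.20 dB.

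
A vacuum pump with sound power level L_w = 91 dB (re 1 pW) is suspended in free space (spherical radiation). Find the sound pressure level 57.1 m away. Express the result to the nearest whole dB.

L_p = L_w − 10·log₁₀(4π·r²) with r = 57.1 m.
4π·r² = 4.097e+04 m², 10·log₁₀ of that is 46.125 dB.
L_p = 91 − 46.125 = 44.88 dB.

45 dB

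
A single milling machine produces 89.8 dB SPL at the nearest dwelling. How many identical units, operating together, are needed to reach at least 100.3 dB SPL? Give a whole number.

The shortfall is 100.3 − 89.8 = 10.5 dB, and N units add 10·log₁₀ N, so need 10·log₁₀ N ≥ 10.5.
N ≥ 10^(10.5/10) = 11.220, so N = 12.

12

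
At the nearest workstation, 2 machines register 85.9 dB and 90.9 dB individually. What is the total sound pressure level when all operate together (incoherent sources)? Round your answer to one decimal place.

Incoherent sources combine by intensity addition: L_total = 10·log₁₀(Σ 10^(L_i/10)).
Σ 10^(L/10) = 10^(85.9/10) + 10^(90.9/10) = 1.619e+09.
L_total = 10·log₁₀(1.619e+09) = 92.09 dB.

92.1 dB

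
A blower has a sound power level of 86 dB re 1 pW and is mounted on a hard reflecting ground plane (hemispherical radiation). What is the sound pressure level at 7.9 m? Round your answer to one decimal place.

60.1 dB

Free-field hemispherical radiation: L_p = L_w − 10·log₁₀(2π·r²), r = 7.9 m.
2π·r² = 392.1 m², 10·log₁₀ of that is 25.934 dB.
L_p = 86 − 25.934 = 60.07 dB.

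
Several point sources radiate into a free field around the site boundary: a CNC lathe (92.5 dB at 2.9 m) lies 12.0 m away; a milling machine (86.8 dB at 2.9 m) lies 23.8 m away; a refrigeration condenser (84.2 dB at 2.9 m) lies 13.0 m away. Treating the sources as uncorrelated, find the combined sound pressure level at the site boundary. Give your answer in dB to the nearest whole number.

81 dB

Propagate each source to the receiver with L = L_ref − 20·log₁₀(r/r_ref), then add intensities.
CNC lathe: 92.5 − 20·log₁₀(12.0/2.9) = 92.5 − 12.34 = 80.16 dB.
milling machine: 86.8 − 20·log₁₀(23.8/2.9) = 86.8 − 18.28 = 68.52 dB.
refrigeration condenser: 84.2 − 20·log₁₀(13.0/2.9) = 84.2 − 13.03 = 71.17 dB.
Σ 10^(L/10) = 1.241e+08 → L_total = 10·log₁₀(1.241e+08) = 80.94 dB.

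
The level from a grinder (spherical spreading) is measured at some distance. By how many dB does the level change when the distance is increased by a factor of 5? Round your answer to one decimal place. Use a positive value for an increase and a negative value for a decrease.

-14.0 dB

With spherical spreading the level changes by −20·log₁₀(r₂/r₁).
ΔL = −20·log₁₀(5) = -13.98 dB.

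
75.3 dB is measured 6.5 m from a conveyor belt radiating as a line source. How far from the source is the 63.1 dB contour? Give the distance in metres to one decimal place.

107.9 m

The 12.2 dB drop corresponds to a distance ratio of 10^(12.2/10) for a line source.
r₂ = 6.5·10^((75.3−63.1)/10) = 6.5·10^(12.2/10) = 107.87 m.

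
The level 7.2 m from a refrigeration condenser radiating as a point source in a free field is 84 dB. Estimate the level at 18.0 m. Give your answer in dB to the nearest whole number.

76 dB

Spherical spreading from a point source gives a 20·log₁₀(r₂/r₁) drop.
L₂ = 84 − 20·log₁₀(18.0/7.2) = 84 − 7.959 = 76.04 dB.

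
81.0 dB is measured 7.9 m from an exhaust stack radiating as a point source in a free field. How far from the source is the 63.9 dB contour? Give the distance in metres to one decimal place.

Point-source spreading drops the level by 20·log₁₀(r₂/r₁); inverting, r₂/r₁ = 10^(ΔL/20).
r₂ = 7.9·10^((81.0−63.9)/20) = 7.9·10^(17.1/20) = 56.58 m.

56.6 m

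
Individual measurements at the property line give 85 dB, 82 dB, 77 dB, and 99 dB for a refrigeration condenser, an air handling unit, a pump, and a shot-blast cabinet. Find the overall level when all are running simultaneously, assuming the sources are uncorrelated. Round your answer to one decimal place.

Incoherent sources combine by intensity addition: L_total = 10·log₁₀(Σ 10^(L_i/10)).
Σ 10^(L/10) = 10^(85/10) + 10^(82/10) + 10^(77/10) + 10^(99/10) = 8.468e+09.
L_total = 10·log₁₀(8.468e+09) = 99.28 dB.

99.3 dB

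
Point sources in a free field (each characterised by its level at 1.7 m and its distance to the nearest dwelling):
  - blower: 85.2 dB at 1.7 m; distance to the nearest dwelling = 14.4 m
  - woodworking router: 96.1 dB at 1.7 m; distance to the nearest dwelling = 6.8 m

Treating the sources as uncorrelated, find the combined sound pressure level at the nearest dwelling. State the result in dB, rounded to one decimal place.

Propagate each source to the receiver with L = L_ref − 20·log₁₀(r/r_ref), then add intensities.
blower: 85.2 − 20·log₁₀(14.4/1.7) = 85.2 − 18.56 = 66.64 dB.
woodworking router: 96.1 − 20·log₁₀(6.8/1.7) = 96.1 − 12.04 = 84.06 dB.
Σ 10^(L/10) = 2.592e+08 → L_total = 10·log₁₀(2.592e+08) = 84.14 dB.

84.1 dB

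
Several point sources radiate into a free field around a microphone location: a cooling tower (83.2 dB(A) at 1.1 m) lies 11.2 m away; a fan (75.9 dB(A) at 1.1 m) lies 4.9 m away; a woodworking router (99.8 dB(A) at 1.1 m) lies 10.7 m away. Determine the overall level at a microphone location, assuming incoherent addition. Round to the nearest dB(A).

First find each source's level at the receiver (point-source: −20·log₁₀(r/r_ref)), then combine on an intensity basis.
cooling tower: 83.2 − 20·log₁₀(11.2/1.1) = 83.2 − 20.16 = 63.04 dB(A).
fan: 75.9 − 20·log₁₀(4.9/1.1) = 75.9 − 12.98 = 62.92 dB(A).
woodworking router: 99.8 − 20·log₁₀(10.7/1.1) = 99.8 − 19.76 = 80.04 dB(A).
Σ 10^(L/10) = 1.049e+08 → L_total = 10·log₁₀(1.049e+08) = 80.21 dB(A).

80 dB(A)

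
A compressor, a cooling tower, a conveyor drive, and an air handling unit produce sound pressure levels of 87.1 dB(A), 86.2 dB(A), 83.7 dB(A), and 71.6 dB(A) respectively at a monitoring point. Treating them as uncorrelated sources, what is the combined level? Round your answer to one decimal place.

For uncorrelated sources the intensities add, so convert each level to linear form, sum, and take 10·log₁₀ of the total.
Σ 10^(L/10) = 10^(87.1/10) + 10^(86.2/10) + 10^(83.7/10) + 10^(71.6/10) = 1.179e+09.
L_total = 10·log₁₀(1.179e+09) = 90.71 dB(A).

90.7 dB(A)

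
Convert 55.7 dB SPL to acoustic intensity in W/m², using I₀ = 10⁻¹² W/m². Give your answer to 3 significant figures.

3.72e-07 W/m²

I/I₀ = 10^(55.7/10) = 3.715e+05, so I = 3.715e+05 × 10⁻¹² W/m².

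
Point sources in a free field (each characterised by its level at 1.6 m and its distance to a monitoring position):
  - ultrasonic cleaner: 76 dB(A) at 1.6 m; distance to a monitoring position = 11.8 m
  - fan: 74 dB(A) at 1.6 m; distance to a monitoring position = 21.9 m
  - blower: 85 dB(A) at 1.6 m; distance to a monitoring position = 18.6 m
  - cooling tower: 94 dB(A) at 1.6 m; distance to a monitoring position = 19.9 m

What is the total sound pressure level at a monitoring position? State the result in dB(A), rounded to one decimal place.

Propagate each source to the receiver with L = L_ref − 20·log₁₀(r/r_ref), then add intensities.
ultrasonic cleaner: 76 − 20·log₁₀(11.8/1.6) = 76 − 17.36 = 58.64 dB(A).
fan: 74 − 20·log₁₀(21.9/1.6) = 74 − 22.73 = 51.27 dB(A).
blower: 85 − 20·log₁₀(18.6/1.6) = 85 − 21.31 = 63.69 dB(A).
cooling tower: 94 − 20·log₁₀(19.9/1.6) = 94 − 21.89 = 72.11 dB(A).
Σ 10^(L/10) = 1.944e+07 → L_total = 10·log₁₀(1.944e+07) = 72.89 dB(A).

72.9 dB(A)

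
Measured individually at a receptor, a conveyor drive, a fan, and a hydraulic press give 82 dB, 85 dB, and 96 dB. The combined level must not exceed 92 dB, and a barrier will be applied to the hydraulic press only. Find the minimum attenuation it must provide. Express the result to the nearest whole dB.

Everything except the hydraulic press sums to 10^(82/10) + 10^(85/10) = 4.747e+08 in linear terms, 86.76 dB.
The limit corresponds to 10^(92/10) = 1.585e+09; subtracting the fixed part leaves 1.110e+09 for the hydraulic press, i.e. 90.45 dB.
Required insertion loss = 96 − 90.45 = 5.55 dB.

6 dB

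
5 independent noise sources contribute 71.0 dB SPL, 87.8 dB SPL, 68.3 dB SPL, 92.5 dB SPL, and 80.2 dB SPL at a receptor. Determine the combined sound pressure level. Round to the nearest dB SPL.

94 dB SPL

For uncorrelated sources the intensities add, so convert each level to linear form, sum, and take 10·log₁₀ of the total.
Σ 10^(L/10) = 10^(71.0/10) + 10^(87.8/10) + 10^(68.3/10) + 10^(92.5/10) + 10^(80.2/10) = 2.505e+09.
L_total = 10·log₁₀(2.505e+09) = 93.99 dB SPL.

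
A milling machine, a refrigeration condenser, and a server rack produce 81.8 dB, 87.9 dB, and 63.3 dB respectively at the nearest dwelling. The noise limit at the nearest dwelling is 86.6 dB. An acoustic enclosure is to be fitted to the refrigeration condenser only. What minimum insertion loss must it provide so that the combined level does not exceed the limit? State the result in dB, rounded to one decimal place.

The untreated sources together contribute 10^(81.8/10) + 10^(63.3/10) = 1.535e+08, i.e. 81.86 dB.
To meet 86.6 dB overall, the treated refrigeration condenser may contribute at most 10^(86.6/10) − 1.535e+08 = 3.036e+08, i.e. 84.82 dB.
Required insertion loss = 87.9 − 84.82 = 3.08 dB.

3.1 dB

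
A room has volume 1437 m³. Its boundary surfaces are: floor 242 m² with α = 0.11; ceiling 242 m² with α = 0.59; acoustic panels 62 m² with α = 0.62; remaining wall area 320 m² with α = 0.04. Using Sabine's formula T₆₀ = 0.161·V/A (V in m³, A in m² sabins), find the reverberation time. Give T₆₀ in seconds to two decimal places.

Total absorption A = 242·0.11 + 242·0.59 + 62·0.62 + 320·0.04 = 220.64 m² sabins.
T₆₀ = 0.161 × 1437 / 220.64 = 1.049 s.

1.05 s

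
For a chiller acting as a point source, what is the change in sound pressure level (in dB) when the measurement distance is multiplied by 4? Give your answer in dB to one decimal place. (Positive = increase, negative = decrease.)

With spherical spreading the level changes by −20·log₁₀(r₂/r₁).
ΔL = −20·log₁₀(4) = -12.04 dB.

-12.0 dB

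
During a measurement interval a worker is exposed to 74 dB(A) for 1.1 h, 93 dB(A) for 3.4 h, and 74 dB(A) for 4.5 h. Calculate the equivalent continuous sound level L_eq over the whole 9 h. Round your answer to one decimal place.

Weight each interval's intensity by its duration and average over T = 9 h:
Σ tᵢ·10^(Lᵢ/10) = 1.1·10^(74/10) + 3.4·10^(93/10) + 4.5·10^(74/10) = 6.925e+09.
L_eq = 10·log₁₀(6.925e+09/9) = 88.86 dB(A).

88.9 dB(A)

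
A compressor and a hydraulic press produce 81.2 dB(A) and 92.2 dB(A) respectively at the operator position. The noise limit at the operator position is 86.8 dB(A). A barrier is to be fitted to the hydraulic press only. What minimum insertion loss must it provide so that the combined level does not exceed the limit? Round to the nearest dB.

7 dB

Everything except the hydraulic press sums to 10^(81.2/10) = 1.318e+08 in linear terms, 81.20 dB(A).
The limit corresponds to 10^(86.8/10) = 4.786e+08; subtracting the fixed part leaves 3.468e+08 for the hydraulic press, i.e. 85.40 dB(A).
Required insertion loss = 92.2 − 85.40 = 6.80 dB.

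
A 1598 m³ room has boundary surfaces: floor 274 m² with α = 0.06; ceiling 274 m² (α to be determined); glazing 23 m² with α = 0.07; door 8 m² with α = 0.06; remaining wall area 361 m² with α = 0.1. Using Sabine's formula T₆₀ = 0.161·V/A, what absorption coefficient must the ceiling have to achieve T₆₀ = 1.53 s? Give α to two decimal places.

A = 0.161·V/T₆₀ = 0.161·1598/1.53 = 168.16 m² sabins.
Absorption from the other surfaces = 274·0.06 + 23·0.07 + 8·0.06 + 361·0.1 = 54.63 m², so the ceiling must supply 113.53 m² over 274 m².
α = 113.53/274 = 0.414.

0.41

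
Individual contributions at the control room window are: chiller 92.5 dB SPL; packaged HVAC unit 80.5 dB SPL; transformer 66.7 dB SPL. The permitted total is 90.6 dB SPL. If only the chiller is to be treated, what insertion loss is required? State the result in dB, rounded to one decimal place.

Fixed contribution from the other sources: Σ 10^(L/10) = 10^(80.5/10) + 10^(66.7/10) = 1.169e+08 (80.68 dB SPL).
The limit corresponds to 10^(90.6/10) = 1.148e+09; subtracting the fixed part leaves 1.031e+09 for the chiller, i.e. 90.13 dB SPL.
Required insertion loss = 92.5 − 90.13 = 2.37 dB.

2.4 dB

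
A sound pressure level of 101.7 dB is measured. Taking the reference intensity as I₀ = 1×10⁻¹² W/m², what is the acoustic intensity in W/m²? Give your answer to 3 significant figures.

0.0148 W/m²

I = I₀·10^(L/10) = 10⁻¹² × 10^(101.7/10) = 10^(-1.830).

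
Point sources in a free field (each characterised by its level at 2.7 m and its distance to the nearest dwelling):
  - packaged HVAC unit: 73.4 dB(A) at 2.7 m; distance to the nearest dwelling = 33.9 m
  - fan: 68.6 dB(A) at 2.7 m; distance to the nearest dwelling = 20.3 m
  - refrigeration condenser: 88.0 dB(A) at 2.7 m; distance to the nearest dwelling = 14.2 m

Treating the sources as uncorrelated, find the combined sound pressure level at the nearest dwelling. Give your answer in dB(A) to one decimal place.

73.6 dB(A)

Apply inverse-square spreading to bring every level to the receiver, then sum 10^(L/10).
packaged HVAC unit: 73.4 − 20·log₁₀(33.9/2.7) = 73.4 − 21.98 = 51.42 dB(A).
fan: 68.6 − 20·log₁₀(20.3/2.7) = 68.6 − 17.52 = 51.08 dB(A).
refrigeration condenser: 88.0 − 20·log₁₀(14.2/2.7) = 88.0 − 14.42 = 73.58 dB(A).
Σ 10^(L/10) = 2.308e+07 → L_total = 10·log₁₀(2.308e+07) = 73.63 dB(A).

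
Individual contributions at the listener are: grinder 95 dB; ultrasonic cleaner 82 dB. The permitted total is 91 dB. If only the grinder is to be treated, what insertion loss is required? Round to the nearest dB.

Fixed contribution from the other source: Σ 10^(L/10) = 10^(82/10) = 1.585e+08 (82.00 dB).
To meet 91 dB overall, the treated grinder may contribute at most 10^(91/10) − 1.585e+08 = 1.100e+09, i.e. 90.42 dB.
Required insertion loss = 95 − 90.42 = 4.58 dB.

5 dB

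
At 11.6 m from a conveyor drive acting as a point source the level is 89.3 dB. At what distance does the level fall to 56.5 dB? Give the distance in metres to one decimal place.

506.4 m

For a point source L₁ − L₂ = 20·log₁₀(r₂/r₁), so r₂ = r₁·10^((L₁−L₂)/20).
r₂ = 11.6·10^((89.3−56.5)/20) = 11.6·10^(32.8/20) = 506.36 m.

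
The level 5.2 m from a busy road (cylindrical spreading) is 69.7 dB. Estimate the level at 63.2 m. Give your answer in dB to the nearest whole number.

Line-source attenuation: ΔL = 10·log₁₀(r₂/r₁) = 10·log₁₀(63.2/5.2) = 10.847 dB.
L₂ = 69.7 − 10·log₁₀(63.2/5.2) = 69.7 − 10.847 = 58.85 dB.

59 dB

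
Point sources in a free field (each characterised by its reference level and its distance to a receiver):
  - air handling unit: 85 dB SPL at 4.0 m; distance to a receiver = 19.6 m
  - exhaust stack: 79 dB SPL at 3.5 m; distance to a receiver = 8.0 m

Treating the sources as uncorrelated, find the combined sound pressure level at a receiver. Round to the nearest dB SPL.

First find each source's level at the receiver (point-source: −20·log₁₀(r/r_ref)), then combine on an intensity basis.
air handling unit: 85 − 20·log₁₀(19.6/4.0) = 85 − 13.80 = 71.20 dB SPL.
exhaust stack: 79 − 20·log₁₀(8.0/3.5) = 79 − 7.18 = 71.82 dB SPL.
Σ 10^(L/10) = 2.837e+07 → L_total = 10·log₁₀(2.837e+07) = 74.53 dB SPL.

75 dB SPL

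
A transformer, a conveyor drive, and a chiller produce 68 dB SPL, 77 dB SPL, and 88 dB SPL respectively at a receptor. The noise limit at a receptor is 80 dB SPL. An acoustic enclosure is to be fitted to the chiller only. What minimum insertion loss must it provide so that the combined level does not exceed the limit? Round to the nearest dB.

12 dB

Everything except the chiller sums to 10^(68/10) + 10^(77/10) = 5.643e+07 in linear terms, 77.51 dB SPL.
The limit corresponds to 10^(80/10) = 1.000e+08; subtracting the fixed part leaves 4.357e+07 for the chiller, i.e. 76.39 dB SPL.
Required insertion loss = 88 − 76.39 = 11.61 dB.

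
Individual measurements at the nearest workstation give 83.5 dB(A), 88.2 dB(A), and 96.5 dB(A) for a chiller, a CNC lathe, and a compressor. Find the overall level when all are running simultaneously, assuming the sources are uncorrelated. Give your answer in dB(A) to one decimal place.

97.3 dB(A)

Incoherent sources combine by intensity addition: L_total = 10·log₁₀(Σ 10^(L_i/10)).
Σ 10^(L/10) = 10^(83.5/10) + 10^(88.2/10) + 10^(96.5/10) = 5.351e+09.
L_total = 10·log₁₀(5.351e+09) = 97.28 dB(A).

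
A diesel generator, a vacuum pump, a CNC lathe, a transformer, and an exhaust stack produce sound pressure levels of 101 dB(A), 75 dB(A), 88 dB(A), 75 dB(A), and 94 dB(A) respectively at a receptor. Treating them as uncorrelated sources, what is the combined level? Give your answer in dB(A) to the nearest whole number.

For uncorrelated sources the intensities add, so convert each level to linear form, sum, and take 10·log₁₀ of the total.
Σ 10^(L/10) = 10^(101/10) + 10^(75/10) + 10^(88/10) + 10^(75/10) + 10^(94/10) = 1.580e+10.
L_total = 10·log₁₀(1.580e+10) = 101.99 dB(A).

102 dB(A)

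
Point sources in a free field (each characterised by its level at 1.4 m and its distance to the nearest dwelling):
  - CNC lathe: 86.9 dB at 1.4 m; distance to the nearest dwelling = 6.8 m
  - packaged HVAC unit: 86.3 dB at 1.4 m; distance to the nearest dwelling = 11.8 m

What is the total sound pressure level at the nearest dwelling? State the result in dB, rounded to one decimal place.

74.3 dB

Propagate each source to the receiver with L = L_ref − 20·log₁₀(r/r_ref), then add intensities.
CNC lathe: 86.9 − 20·log₁₀(6.8/1.4) = 86.9 − 13.73 = 73.17 dB.
packaged HVAC unit: 86.3 − 20·log₁₀(11.8/1.4) = 86.3 − 18.52 = 67.78 dB.
Σ 10^(L/10) = 2.677e+07 → L_total = 10·log₁₀(2.677e+07) = 74.28 dB.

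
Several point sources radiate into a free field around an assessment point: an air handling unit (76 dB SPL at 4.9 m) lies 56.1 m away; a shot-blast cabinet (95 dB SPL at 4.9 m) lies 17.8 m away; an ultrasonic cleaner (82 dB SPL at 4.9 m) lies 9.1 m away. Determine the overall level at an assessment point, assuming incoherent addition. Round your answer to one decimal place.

Apply inverse-square spreading to bring every level to the receiver, then sum 10^(L/10).
air handling unit: 76 − 20·log₁₀(56.1/4.9) = 76 − 21.18 = 54.82 dB SPL.
shot-blast cabinet: 95 − 20·log₁₀(17.8/4.9) = 95 − 11.20 = 83.80 dB SPL.
ultrasonic cleaner: 82 − 20·log₁₀(9.1/4.9) = 82 − 5.38 = 76.62 dB SPL.
Σ 10^(L/10) = 2.859e+08 → L_total = 10·log₁₀(2.859e+08) = 84.56 dB SPL.

84.6 dB SPL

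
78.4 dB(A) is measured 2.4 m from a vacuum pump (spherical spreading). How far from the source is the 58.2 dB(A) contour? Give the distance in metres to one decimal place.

24.6 m

The 20.2 dB drop corresponds to a distance ratio of 10^(20.2/20) for a point source.
r₂ = 2.4·10^((78.4−58.2)/20) = 2.4·10^(20.2/20) = 24.56 m.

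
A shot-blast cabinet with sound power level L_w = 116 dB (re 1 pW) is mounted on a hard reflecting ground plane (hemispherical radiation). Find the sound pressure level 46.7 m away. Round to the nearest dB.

Free-field hemispherical radiation: L_p = L_w − 10·log₁₀(2π·r²), r = 46.7 m.
2π·r² = 1.37e+04 m², 10·log₁₀ of that is 41.368 dB.
L_p = 116 − 41.368 = 74.63 dB.

75 dB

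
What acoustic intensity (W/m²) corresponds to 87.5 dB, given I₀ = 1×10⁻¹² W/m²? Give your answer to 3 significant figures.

I/I₀ = 10^(87.5/10) = 5.623e+08, so I = 5.623e+08 × 10⁻¹² W/m².

0.000562 W/m²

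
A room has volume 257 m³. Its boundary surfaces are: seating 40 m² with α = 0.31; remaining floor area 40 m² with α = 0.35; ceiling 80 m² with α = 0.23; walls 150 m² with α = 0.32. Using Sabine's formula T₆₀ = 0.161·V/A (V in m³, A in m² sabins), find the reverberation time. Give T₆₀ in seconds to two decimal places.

0.45 s

Total absorption A = 40·0.31 + 40·0.35 + 80·0.23 + 150·0.32 = 92.80 m² sabins.
T₆₀ = 0.161 × 257 / 92.80 = 0.446 s.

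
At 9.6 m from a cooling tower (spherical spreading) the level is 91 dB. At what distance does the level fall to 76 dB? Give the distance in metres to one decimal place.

54.0 m

The 15.0 dB drop corresponds to a distance ratio of 10^(15.0/20) for a point source.
r₂ = 9.6·10^((91−76)/20) = 9.6·10^(15.0/20) = 53.98 m.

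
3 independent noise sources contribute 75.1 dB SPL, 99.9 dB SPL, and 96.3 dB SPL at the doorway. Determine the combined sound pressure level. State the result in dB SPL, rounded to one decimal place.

Incoherent sources combine by intensity addition: L_total = 10·log₁₀(Σ 10^(L_i/10)).
Σ 10^(L/10) = 10^(75.1/10) + 10^(99.9/10) + 10^(96.3/10) = 1.407e+10.
L_total = 10·log₁₀(1.407e+10) = 101.48 dB SPL.

101.5 dB SPL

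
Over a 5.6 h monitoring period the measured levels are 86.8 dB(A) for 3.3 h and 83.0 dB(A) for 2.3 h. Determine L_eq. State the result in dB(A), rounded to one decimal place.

The energy average is taken in the linear domain: L_eq = 10·log₁₀[(Σ tᵢ·10^(Lᵢ/10))/T], T = 5.6 h.
Σ tᵢ·10^(Lᵢ/10) = 3.3·10^(86.8/10) + 2.3·10^(83.0/10) = 2.038e+09.
L_eq = 10·log₁₀(2.038e+09/5.6) = 85.61 dB(A).

85.6 dB(A)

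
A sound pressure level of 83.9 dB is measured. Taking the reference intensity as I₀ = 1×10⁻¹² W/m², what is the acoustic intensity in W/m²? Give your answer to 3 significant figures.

0.000245 W/m²

I/I₀ = 10^(83.9/10) = 2.455e+08, so I = 2.455e+08 × 10⁻¹² W/m².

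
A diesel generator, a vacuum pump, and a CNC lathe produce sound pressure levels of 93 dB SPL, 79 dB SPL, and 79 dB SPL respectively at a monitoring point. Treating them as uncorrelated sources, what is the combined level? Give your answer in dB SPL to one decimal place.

93.3 dB SPL

Incoherent sources combine by intensity addition: L_total = 10·log₁₀(Σ 10^(L_i/10)).
Σ 10^(L/10) = 10^(93/10) + 10^(79/10) + 10^(79/10) = 2.154e+09.
L_total = 10·log₁₀(2.154e+09) = 93.33 dB SPL.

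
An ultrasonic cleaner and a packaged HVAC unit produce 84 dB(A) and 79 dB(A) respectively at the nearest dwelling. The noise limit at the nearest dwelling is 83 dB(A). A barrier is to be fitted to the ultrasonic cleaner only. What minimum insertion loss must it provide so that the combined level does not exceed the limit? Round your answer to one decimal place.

3.2 dB

The untreated sources together contribute 10^(79/10) = 7.943e+07, i.e. 79.00 dB(A).
The limit corresponds to 10^(83/10) = 1.995e+08; subtracting the fixed part leaves 1.201e+08 for the ultrasonic cleaner, i.e. 80.80 dB(A).
So the ultrasonic cleaner must be reduced from 84 to 80.80 dB(A): IL = 3.20 dB.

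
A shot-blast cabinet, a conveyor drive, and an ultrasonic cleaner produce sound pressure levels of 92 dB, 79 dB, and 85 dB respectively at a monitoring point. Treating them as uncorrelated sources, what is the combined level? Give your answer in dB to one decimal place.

93.0 dB

For uncorrelated sources the intensities add, so convert each level to linear form, sum, and take 10·log₁₀ of the total.
Σ 10^(L/10) = 10^(92/10) + 10^(79/10) + 10^(85/10) = 1.981e+09.
L_total = 10·log₁₀(1.981e+09) = 92.97 dB.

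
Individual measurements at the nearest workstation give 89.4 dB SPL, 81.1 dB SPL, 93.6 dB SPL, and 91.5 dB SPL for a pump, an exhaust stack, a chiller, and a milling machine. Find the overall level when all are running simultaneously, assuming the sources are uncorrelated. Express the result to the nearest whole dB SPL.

97 dB SPL

Incoherent sources combine by intensity addition: L_total = 10·log₁₀(Σ 10^(L_i/10)).
Σ 10^(L/10) = 10^(89.4/10) + 10^(81.1/10) + 10^(93.6/10) + 10^(91.5/10) = 4.703e+09.
L_total = 10·log₁₀(4.703e+09) = 96.72 dB SPL.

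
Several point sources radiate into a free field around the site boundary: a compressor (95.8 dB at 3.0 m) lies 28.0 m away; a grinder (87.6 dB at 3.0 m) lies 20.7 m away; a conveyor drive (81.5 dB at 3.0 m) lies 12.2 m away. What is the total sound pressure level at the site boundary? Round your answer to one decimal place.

Propagate each source to the receiver with L = L_ref − 20·log₁₀(r/r_ref), then add intensities.
compressor: 95.8 − 20·log₁₀(28.0/3.0) = 95.8 − 19.40 = 76.40 dB.
grinder: 87.6 − 20·log₁₀(20.7/3.0) = 87.6 − 16.78 = 70.82 dB.
conveyor drive: 81.5 − 20·log₁₀(12.2/3.0) = 81.5 − 12.18 = 69.32 dB.
Σ 10^(L/10) = 6.427e+07 → L_total = 10·log₁₀(6.427e+07) = 78.08 dB.

78.1 dB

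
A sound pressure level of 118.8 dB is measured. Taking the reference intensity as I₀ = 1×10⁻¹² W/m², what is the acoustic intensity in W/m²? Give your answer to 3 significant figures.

I/I₀ = 10^(118.8/10) = 7.586e+11, so I = 7.586e+11 × 10⁻¹² W/m².

0.759 W/m²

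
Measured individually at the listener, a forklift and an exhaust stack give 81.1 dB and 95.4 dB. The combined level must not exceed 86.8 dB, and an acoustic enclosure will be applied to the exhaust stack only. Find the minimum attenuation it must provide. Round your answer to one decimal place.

10.0 dB

Everything except the exhaust stack sums to 10^(81.1/10) = 1.288e+08 in linear terms, 81.10 dB.
To meet 86.8 dB overall, the treated exhaust stack may contribute at most 10^(86.8/10) − 1.288e+08 = 3.498e+08, i.e. 85.44 dB.
Required insertion loss = 95.4 − 85.44 = 9.96 dB.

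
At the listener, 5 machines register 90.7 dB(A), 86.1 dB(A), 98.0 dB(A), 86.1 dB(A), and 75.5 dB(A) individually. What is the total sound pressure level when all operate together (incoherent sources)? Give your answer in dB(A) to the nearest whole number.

Incoherent sources combine by intensity addition: L_total = 10·log₁₀(Σ 10^(L_i/10)).
Σ 10^(L/10) = 10^(90.7/10) + 10^(86.1/10) + 10^(98.0/10) + 10^(86.1/10) + 10^(75.5/10) = 8.335e+09.
L_total = 10·log₁₀(8.335e+09) = 99.21 dB(A).

99 dB(A)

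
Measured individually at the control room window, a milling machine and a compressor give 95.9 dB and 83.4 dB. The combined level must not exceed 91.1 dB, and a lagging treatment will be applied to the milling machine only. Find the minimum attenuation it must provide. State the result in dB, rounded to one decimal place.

5.6 dB

The untreated sources together contribute 10^(83.4/10) = 2.188e+08, i.e. 83.40 dB.
The limit corresponds to 10^(91.1/10) = 1.288e+09; subtracting the fixed part leaves 1.069e+09 for the milling machine, i.e. 90.29 dB.
So the milling machine must be reduced from 95.9 to 90.29 dB: IL = 5.61 dB.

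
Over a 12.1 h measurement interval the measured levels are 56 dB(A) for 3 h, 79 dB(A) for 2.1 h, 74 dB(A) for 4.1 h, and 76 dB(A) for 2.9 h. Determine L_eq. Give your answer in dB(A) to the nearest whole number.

Weight each interval's intensity by its duration and average over T = 12.1 h:
Σ tᵢ·10^(Lᵢ/10) = 3·10^(56/10) + 2.1·10^(79/10) + 4.1·10^(74/10) + 2.9·10^(76/10) = 3.864e+08.
L_eq = 10·log₁₀(3.864e+08/12.1) = 75.04 dB(A).

75 dB(A)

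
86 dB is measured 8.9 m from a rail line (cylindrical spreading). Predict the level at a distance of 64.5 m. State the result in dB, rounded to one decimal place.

77.4 dB

For a line source, L₂ = L₁ − 10·log₁₀(r₂/r₁).
L₂ = 86 − 10·log₁₀(64.5/8.9) = 86 − 8.602 = 77.40 dB.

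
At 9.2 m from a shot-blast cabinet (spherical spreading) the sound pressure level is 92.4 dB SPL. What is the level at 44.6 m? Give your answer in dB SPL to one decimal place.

78.7 dB SPL

Spherical spreading from a point source gives a 20·log₁₀(r₂/r₁) drop.
L₂ = 92.4 − 20·log₁₀(44.6/9.2) = 92.4 − 13.711 = 78.69 dB SPL.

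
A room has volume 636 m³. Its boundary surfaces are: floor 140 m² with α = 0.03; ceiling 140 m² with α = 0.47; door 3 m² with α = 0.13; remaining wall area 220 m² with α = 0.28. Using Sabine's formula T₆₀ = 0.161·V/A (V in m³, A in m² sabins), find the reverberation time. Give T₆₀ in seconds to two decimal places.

Summing Sᵢαᵢ: 140·0.03 + 140·0.47 + 3·0.13 + 220·0.28 = 131.99 m².
T₆₀ = 0.161·V/A = 0.161·636/131.99 = 0.776 s.

0.78 s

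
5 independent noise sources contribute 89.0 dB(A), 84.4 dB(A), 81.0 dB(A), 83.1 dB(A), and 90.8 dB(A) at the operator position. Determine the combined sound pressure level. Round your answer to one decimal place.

Incoherent sources combine by intensity addition: L_total = 10·log₁₀(Σ 10^(L_i/10)).
Σ 10^(L/10) = 10^(89.0/10) + 10^(84.4/10) + 10^(81.0/10) + 10^(83.1/10) + 10^(90.8/10) = 2.602e+09.
L_total = 10·log₁₀(2.602e+09) = 94.15 dB(A).

94.2 dB(A)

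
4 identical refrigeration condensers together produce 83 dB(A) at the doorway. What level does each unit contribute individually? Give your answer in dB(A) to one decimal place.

77.0 dB(A)

For N identical incoherent sources L_total = L₁ + 10·log₁₀ N, so L₁ = 83 − 10·log₁₀(4) = 83 − 6.021.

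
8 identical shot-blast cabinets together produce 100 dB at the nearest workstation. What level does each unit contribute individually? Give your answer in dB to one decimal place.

For N identical incoherent sources L_total = L₁ + 10·log₁₀ N, so L₁ = 100 − 10·log₁₀(8) = 100 − 9.031.

91.0 dB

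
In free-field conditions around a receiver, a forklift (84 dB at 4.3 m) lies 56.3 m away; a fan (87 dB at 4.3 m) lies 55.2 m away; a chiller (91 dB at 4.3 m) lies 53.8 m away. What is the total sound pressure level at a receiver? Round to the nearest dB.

71 dB

Apply inverse-square spreading to bring every level to the receiver, then sum 10^(L/10).
forklift: 84 − 20·log₁₀(56.3/4.3) = 84 − 22.34 = 61.66 dB.
fan: 87 − 20·log₁₀(55.2/4.3) = 87 − 22.17 = 64.83 dB.
chiller: 91 − 20·log₁₀(53.8/4.3) = 91 − 21.95 = 69.05 dB.
Σ 10^(L/10) = 1.255e+07 → L_total = 10·log₁₀(1.255e+07) = 70.99 dB.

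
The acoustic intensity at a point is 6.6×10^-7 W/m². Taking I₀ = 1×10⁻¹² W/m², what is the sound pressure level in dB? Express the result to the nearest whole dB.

58 dB

Dividing by I₀ shifts the exponent by 12: I/I₀ = 6.6×10^5.
L = 10·(0.8195 + 5) = 58.20 dB.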